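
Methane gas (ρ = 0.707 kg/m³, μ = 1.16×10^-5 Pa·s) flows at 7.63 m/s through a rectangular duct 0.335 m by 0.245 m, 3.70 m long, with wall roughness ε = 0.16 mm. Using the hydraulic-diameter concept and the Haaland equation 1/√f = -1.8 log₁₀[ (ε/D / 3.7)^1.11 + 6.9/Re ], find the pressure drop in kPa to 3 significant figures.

Hydraulic diameter D_h = 4A/P = 4·(0.335·0.245)/(2·(0.335+0.245)) = 0.3283/1.16 = 0.283 m.
Re = ρVD_h/μ = 0.707·7.63·0.283/1.16e-05 = 1.316e+05.
ε/D_h = 0.00016/0.283 = 0.000565; Haaland gives 1/√f = -1.8 log₁₀[5.81e-05+5.24e-05] = 7.122, so f = 0.01972.
ΔP = f(L/D_h)(ρV²/2) = 0.01972·3.7/0.283·20.58 = 5.305 Pa.
ΔP = 0.00530 kPa.

ΔP ≈ 0.00530 kPa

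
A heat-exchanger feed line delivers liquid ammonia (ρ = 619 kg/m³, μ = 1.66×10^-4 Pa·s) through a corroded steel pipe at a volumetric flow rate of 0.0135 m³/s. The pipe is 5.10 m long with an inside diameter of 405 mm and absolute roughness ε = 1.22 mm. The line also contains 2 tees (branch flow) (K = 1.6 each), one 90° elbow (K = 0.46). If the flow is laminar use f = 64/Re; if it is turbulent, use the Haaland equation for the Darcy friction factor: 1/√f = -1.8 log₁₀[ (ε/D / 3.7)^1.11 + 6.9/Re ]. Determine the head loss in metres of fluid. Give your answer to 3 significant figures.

Cross-sectional area A = πD²/4 = π(0.405)²/4 = 0.1288 m²; mean velocity V = Q/A = 0.0135/0.1288 = 0.1048 m/s.
Reynolds number Re = ρVD/μ = 619 · 0.1048 · 0.405 / 0.000166 = 1.583e+05.
Re > 4000 → turbulent. Relative roughness ε/D = 0.00122/0.405 = 0.00301. Haaland: 1/√f = -1.8 log₁₀[(0.00301/3.7)^1.11 + 6.9/1.583e+05] = -1.8 log₁₀[0.000372 + 4.36e-05] = 6.086, so f = 0.027.
Total minor-loss coefficient ΣK = 2·1.6 + 1·0.46 = 3.66.
ΔP = [f·L/D + ΣK]·(ρV²/2) = [0.027·5.1/0.405 + 3.66]·(619·0.1048²/2) = [0.34 + 3.66]·3.399 = 13.6 Pa.
Head loss h_f = ΔP/(ρg) = 13.6/(619·9.81) = 0.00224 m.

h_f ≈ 0.00224 m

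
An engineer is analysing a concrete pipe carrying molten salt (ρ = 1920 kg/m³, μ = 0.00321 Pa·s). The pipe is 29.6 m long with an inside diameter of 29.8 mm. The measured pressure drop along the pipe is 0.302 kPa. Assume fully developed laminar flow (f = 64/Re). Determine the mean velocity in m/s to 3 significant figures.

For laminar flow, f = 64/Re with Re = ρVD/μ, so Darcy-Weisbach reduces to ΔP = 32μLV/D². Solving for V: V = ΔP·D²/(32μL) = 302·(0.0298)²/(32·0.00321·29.6) = 0.0882 m/s.
Check: Re = ρVD/μ = 1920·0.0882·0.0298/0.00321 = 1572 < 2300, so the laminar assumption holds.

V ≈ 0.0882 m/s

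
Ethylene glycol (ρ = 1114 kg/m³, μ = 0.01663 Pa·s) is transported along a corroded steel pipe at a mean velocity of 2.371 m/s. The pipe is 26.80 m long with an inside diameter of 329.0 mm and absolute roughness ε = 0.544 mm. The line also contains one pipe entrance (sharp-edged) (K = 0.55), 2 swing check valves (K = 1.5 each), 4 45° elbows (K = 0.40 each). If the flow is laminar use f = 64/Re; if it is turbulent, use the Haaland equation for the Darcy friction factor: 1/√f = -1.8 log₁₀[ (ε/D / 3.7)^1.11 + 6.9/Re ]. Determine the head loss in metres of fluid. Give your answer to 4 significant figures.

h_f ≈ 2.067 m

Reynolds number Re = ρVD/μ = 1114 · 2.371 · 0.329 / 0.0166 = 5.225e+04.
Re > 4000 → turbulent. Relative roughness ε/D = 0.000544/0.329 = 0.00165. Haaland: 1/√f = -1.8 log₁₀[(0.00165/3.7)^1.11 + 6.9/5.225e+04] = -1.8 log₁₀[0.000191 + 0.000132] = 6.283, so f = 0.02534.
Total minor-loss coefficient ΣK = 1·0.55 + 2·1.5 + 4·0.4 = 5.15.
ΔP = [f·L/D + ΣK]·(ρV²/2) = [0.02534·26.8/0.329 + 5.15]·(1114·2.371²/2) = [2.064 + 5.15]·3131 = 2.259e+04 Pa.
Head loss h_f = ΔP/(ρg) = 2.259e+04/(1114·9.81) = 2.067 m.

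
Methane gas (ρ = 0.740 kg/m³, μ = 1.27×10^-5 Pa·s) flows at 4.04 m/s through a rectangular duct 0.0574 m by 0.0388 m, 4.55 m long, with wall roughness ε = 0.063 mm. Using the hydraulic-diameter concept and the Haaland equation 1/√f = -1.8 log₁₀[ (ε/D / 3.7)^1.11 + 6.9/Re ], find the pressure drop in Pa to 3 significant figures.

Hydraulic diameter D_h = 4A/P = 4·(0.0574·0.0388)/(2·(0.0574+0.0388)) = 0.008908/0.1924 = 0.0463 m.
Re = ρVD_h/μ = 0.74·4.04·0.0463/1.27e-05 = 1.09e+04.
ε/D_h = 6.3e-05/0.0463 = 0.00136; Haaland gives 1/√f = -1.8 log₁₀[0.000154+0.000633] = 5.587, so f = 0.03204.
ΔP = f(L/D_h)(ρV²/2) = 0.03204·4.55/0.0463·6.039 = 19.01 Pa.

ΔP ≈ 19.0 Pa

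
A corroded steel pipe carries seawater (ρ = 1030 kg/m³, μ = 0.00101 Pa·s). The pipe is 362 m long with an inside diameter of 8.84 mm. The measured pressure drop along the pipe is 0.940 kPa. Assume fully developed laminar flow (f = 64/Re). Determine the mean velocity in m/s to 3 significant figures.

For laminar flow, f = 64/Re with Re = ρVD/μ, so Darcy-Weisbach reduces to ΔP = 32μLV/D². Solving for V: V = ΔP·D²/(32μL) = 940·(0.00884)²/(32·0.00101·362) = 0.006278 m/s.
Check: Re = ρVD/μ = 1030·0.006278·0.00884/0.00101 = 56.6 < 2300, so the laminar assumption holds.

V ≈ 0.00628 m/s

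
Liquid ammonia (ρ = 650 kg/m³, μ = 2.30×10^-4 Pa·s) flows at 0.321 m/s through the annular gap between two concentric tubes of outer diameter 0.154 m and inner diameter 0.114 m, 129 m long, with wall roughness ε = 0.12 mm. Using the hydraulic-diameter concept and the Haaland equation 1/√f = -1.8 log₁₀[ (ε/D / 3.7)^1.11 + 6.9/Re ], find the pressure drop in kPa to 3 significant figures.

Hydraulic diameter D_h = 4A/P = D_o - D_i = 0.154 - 0.114 = 0.04 m.
Re = ρVD_h/μ = 650·0.321·0.04/0.00023 = 3.629e+04.
ε/D_h = 0.00012/0.04 = 0.003; Haaland gives 1/√f = -1.8 log₁₀[0.000371+0.00019] = 5.852, so f = 0.0292.
ΔP = f(L/D_h)(ρV²/2) = 0.0292·129/0.04·33.49 = 3153 Pa.
ΔP = 3.15 kPa.

ΔP ≈ 3.15 kPa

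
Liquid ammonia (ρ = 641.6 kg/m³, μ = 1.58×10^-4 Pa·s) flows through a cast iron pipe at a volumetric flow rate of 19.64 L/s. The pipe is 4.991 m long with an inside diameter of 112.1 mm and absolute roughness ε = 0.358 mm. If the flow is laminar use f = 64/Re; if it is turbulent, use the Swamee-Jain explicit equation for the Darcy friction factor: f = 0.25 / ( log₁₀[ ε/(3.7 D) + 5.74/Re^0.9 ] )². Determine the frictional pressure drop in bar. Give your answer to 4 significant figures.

ΔP ≈ 0.01518 bar

Q = 19.64 L/s = 19.64/1000 = 0.01964 m³/s.
Cross-sectional area A = πD²/4 = π(0.1121)²/4 = 0.00987 m²; mean velocity V = Q/A = 0.01964/0.00987 = 1.99 m/s.
Reynolds number Re = ρVD/μ = 641.6 · 1.99 · 0.1121 / 0.000158 = 9.058e+05.
Re > 4000 → turbulent. Relative roughness ε/D = 0.000358/0.1121 = 0.00319. Swamee-Jain: f = 0.25/(log₁₀[0.00319/3.7 + 5.74/9.058e+05^0.9])² = 0.25/(log₁₀[0.000863 + 2.5e-05])² = 0.25/(-3.052)² = 0.02685.
Darcy-Weisbach: ΔP = f(L/D)(ρV²/2) = 0.02685·(4.991/0.1121)·(641.6·1.99²/2) = 0.02685·44.52·1270 = 1518 Pa.
ΔP = 1518 Pa = 0.01518 bar.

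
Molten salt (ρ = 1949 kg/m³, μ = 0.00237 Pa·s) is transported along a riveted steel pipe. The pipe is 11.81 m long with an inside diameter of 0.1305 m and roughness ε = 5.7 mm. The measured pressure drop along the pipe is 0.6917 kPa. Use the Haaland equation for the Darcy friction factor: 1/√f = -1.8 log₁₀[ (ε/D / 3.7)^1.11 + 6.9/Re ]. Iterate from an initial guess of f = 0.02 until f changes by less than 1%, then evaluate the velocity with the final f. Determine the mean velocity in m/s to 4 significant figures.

V ≈ 0.3394 m/s

Rearranging Darcy-Weisbach: V = √(2·ΔP·D/(f·L·ρ)). With ε/D = 0.0057/0.1305 = 0.0437, iterate starting from f = 0.02:
  f = 0.02 → V = √(2·691.7·0.1305/(0.02·11.81·1949)) = 0.6262 m/s; Re = ρVD/μ = 6.721e+04; f → 0.06778
  f = 0.06778 → V = 0.3402 m/s; Re = 3.651e+04; f → 0.0681
Converged (Δf/f < 1%). With the final f = 0.0681: V = √(2·691.7·0.1305/(0.0681·11.81·1949)) = 0.3394 m/s.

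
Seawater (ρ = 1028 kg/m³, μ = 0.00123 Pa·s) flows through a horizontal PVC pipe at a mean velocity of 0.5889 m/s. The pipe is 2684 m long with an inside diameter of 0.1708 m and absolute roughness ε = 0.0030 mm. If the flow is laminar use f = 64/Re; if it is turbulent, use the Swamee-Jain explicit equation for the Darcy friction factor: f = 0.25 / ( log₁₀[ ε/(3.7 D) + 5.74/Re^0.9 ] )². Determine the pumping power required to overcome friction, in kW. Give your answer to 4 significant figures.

Reynolds number Re = ρVD/μ = 1028 · 0.5889 · 0.1708 / 0.00123 = 8.407e+04.
Re > 4000 → turbulent. Relative roughness ε/D = 3e-06/0.1708 = 1.76e-05. Swamee-Jain: f = 0.25/(log₁₀[1.76e-05/3.7 + 5.74/8.407e+04^0.9])² = 0.25/(log₁₀[4.75e-06 + 0.000212])² = 0.25/(-3.664)² = 0.01863.
Darcy-Weisbach: ΔP = f(L/D)(ρV²/2) = 0.01863·(2684/0.1708)·(1028·0.5889²/2) = 0.01863·1.571e+04·178.3 = 5.217e+04 Pa.
Q = V·A = 0.5889·0.02291 = 0.01349 m³/s.
Pumping power P = QΔP = 0.01349·5.217e+04 = 703.99 W = 0.7040 kW.

P ≈ 0.7040 kW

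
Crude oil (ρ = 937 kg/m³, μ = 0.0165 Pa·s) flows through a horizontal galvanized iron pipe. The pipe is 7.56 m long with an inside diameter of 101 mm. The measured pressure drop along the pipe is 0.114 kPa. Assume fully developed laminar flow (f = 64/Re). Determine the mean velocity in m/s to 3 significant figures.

For laminar flow, f = 64/Re with Re = ρVD/μ, so Darcy-Weisbach reduces to ΔP = 32μLV/D². Solving for V: V = ΔP·D²/(32μL) = 114·(0.101)²/(32·0.0165·7.56) = 0.2913 m/s.
Check: Re = ρVD/μ = 937·0.2913·0.101/0.0165 = 1671 < 2300, so the laminar assumption holds.

V ≈ 0.291 m/s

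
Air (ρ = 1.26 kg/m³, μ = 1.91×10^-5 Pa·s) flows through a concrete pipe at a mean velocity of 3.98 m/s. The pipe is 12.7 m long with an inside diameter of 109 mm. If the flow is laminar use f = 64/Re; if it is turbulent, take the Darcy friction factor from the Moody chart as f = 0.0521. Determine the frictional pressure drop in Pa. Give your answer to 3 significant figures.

Reynolds number Re = ρVD/μ = 1.26 · 3.98 · 0.109 / 1.91e-05 = 2.862e+04.
Re > 4000 → turbulent; use the Moody-chart value f = 0.0521.
Darcy-Weisbach: ΔP = f(L/D)(ρV²/2) = 0.0521·(12.7/0.109)·(1.26·3.98²/2) = 0.0521·116.5·9.979 = 60.58 Pa.

ΔP ≈ 60.6 Pa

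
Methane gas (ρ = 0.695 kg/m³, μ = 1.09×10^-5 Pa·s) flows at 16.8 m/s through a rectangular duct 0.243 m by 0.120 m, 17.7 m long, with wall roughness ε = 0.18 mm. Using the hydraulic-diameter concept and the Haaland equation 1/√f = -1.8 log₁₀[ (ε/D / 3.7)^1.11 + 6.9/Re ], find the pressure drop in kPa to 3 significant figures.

Hydraulic diameter D_h = 4A/P = 4·(0.243·0.12)/(2·(0.243+0.12)) = 0.1166/0.726 = 0.1607 m.
Re = ρVD_h/μ = 0.695·16.8·0.1607/1.09e-05 = 1.721e+05.
ε/D_h = 0.00018/0.1607 = 0.00112; Haaland gives 1/√f = -1.8 log₁₀[0.000124+4.01e-05] = 6.812, so f = 0.02155.
ΔP = f(L/D_h)(ρV²/2) = 0.02155·17.7/0.1607·98.08 = 232.9 Pa.
ΔP = 0.233 kPa.

ΔP ≈ 0.233 kPa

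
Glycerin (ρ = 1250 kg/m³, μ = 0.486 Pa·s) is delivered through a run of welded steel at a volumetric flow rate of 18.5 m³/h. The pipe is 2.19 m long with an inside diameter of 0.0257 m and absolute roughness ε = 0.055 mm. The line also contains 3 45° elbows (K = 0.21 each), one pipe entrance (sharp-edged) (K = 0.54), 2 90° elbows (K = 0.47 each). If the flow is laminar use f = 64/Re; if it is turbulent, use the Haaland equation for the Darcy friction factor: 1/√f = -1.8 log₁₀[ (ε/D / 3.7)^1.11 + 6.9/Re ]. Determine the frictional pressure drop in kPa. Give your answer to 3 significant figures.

Q = 18.5 m³/h = 18.5/3600 = 0.005139 m³/s.
Cross-sectional area A = πD²/4 = π(0.0257)²/4 = 0.0005187 m²; mean velocity V = Q/A = 0.005139/0.0005187 = 9.906 m/s.
Reynolds number Re = ρVD/μ = 1250 · 9.906 · 0.0257 / 0.486 = 654.8.
Re < 2300 → laminar flow, so f = 64/Re = 64/654.8 = 0.09774 (the turbulent correlation is not needed).
Total minor-loss coefficient ΣK = 3·0.21 + 1·0.54 + 2·0.47 = 2.11.
ΔP = [f·L/D + ΣK]·(ρV²/2) = [0.09774·2.19/0.0257 + 2.11]·(1250·9.906²/2) = [8.329 + 2.11]·6.133e+04 = 6.402e+05 Pa.
ΔP = 6.402e+05 Pa = 640 kPa.

ΔP ≈ 640 kPa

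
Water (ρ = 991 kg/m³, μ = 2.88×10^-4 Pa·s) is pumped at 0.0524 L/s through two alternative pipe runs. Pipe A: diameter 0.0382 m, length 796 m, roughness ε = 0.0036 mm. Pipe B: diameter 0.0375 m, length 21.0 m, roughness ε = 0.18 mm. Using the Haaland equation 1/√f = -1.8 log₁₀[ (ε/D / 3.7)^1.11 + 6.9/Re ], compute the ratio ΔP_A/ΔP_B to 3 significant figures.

ΔP_A/ΔP_B ≈ 30.4

Pipe A: V = Q/A = 5.24e-05/0.001146 = 0.04572 m/s; Re = 6010; ε/D = 9.42e-05; Haaland → f = 0.03578; ΔP_A = f(L/D)(ρV²/2) = 772.3 Pa.
Pipe B: V = Q/A = 5.24e-05/0.001104 = 0.04744 m/s; Re = 6122; ε/D = 0.0048; Haaland → f = 0.04062; ΔP_B = f(L/D)(ρV²/2) = 25.37 Pa.
ΔP_A/ΔP_B = 772.3/25.37 = 30.4.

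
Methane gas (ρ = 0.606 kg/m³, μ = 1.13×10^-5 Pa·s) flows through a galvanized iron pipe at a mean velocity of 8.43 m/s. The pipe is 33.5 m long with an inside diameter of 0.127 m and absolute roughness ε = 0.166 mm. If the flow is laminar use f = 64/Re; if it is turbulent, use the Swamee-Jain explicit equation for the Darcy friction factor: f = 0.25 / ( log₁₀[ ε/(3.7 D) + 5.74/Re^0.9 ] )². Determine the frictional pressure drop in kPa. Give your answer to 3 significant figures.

Reynolds number Re = ρVD/μ = 0.606 · 8.43 · 0.127 / 1.13e-05 = 5.742e+04.
Re > 4000 → turbulent. Relative roughness ε/D = 0.000166/0.127 = 0.00131. Swamee-Jain: f = 0.25/(log₁₀[0.00131/3.7 + 5.74/5.742e+04^0.9])² = 0.25/(log₁₀[0.000353 + 0.000299])² = 0.25/(-3.186)² = 0.02464.
Darcy-Weisbach: ΔP = f(L/D)(ρV²/2) = 0.02464·(33.5/0.127)·(0.606·8.43²/2) = 0.02464·263.8·21.53 = 139.9 Pa.
ΔP = 139.9 Pa = 0.140 kPa.

ΔP ≈ 0.140 kPa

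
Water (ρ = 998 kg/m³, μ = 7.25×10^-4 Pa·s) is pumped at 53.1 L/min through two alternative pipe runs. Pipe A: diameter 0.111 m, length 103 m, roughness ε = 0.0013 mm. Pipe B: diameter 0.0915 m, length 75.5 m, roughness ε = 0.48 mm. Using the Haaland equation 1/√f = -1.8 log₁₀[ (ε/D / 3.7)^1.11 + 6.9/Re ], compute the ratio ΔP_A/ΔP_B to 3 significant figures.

ΔP_A/ΔP_B ≈ 0.416

Pipe A: V = Q/A = 0.000885/0.009677 = 0.09145 m/s; Re = 1.397e+04; ε/D = 1.17e-05; Haaland → f = 0.02824; ΔP_A = f(L/D)(ρV²/2) = 109.4 Pa.
Pipe B: V = Q/A = 0.000885/0.006576 = 0.1346 m/s; Re = 1.695e+04; ε/D = 0.00525; Haaland → f = 0.03522; ΔP_B = f(L/D)(ρV²/2) = 262.7 Pa.
ΔP_A/ΔP_B = 109.4/262.7 = 0.416.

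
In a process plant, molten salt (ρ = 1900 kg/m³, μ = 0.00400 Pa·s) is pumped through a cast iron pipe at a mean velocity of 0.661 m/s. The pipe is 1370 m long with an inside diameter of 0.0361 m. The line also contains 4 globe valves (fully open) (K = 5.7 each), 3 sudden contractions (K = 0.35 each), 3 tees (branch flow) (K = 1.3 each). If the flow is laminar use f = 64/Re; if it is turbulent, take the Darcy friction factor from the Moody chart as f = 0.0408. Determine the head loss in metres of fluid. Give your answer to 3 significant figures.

Reynolds number Re = ρVD/μ = 1900 · 0.661 · 0.0361 / 0.004 = 1.133e+04.
Re > 4000 → turbulent; use the Moody-chart value f = 0.0408.
Total minor-loss coefficient ΣK = 4·5.7 + 3·0.35 + 3·1.3 = 27.8.
ΔP = [f·L/D + ΣK]·(ρV²/2) = [0.0408·1370/0.0361 + 27.8]·(1900·0.661²/2) = [1548 + 27.8]·415.1 = 6.542e+05 Pa.
Head loss h_f = ΔP/(ρg) = 6.542e+05/(1900·9.81) = 35.1 m.

h_f ≈ 35.1 m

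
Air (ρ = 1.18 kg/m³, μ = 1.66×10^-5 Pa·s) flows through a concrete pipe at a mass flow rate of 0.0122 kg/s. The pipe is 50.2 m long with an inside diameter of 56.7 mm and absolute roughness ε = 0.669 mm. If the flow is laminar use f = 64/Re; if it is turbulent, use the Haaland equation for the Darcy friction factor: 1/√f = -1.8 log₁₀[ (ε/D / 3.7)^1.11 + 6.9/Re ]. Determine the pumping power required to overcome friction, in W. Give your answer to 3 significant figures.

A = πD²/4 = π(0.0567)²/4 = 0.002525 m²; mean velocity V = ṁ/(ρA) = 0.0122/(1.18 · 0.002525) = 4.095 m/s.
Reynolds number Re = ρVD/μ = 1.18 · 4.095 · 0.0567 / 1.66e-05 = 1.65e+04.
Re > 4000 → turbulent. Relative roughness ε/D = 0.000669/0.0567 = 0.0118. Haaland: 1/√f = -1.8 log₁₀[(0.0118/3.7)^1.11 + 6.9/1.65e+04] = -1.8 log₁₀[0.00169 + 0.000418] = 4.815, so f = 0.04313.
Darcy-Weisbach: ΔP = f(L/D)(ρV²/2) = 0.04313·(50.2/0.0567)·(1.18·4.095²/2) = 0.04313·885.4·9.892 = 377.7 Pa.
Q = ṁ/ρ = 0.0122/1.18 = 0.01034 m³/s.
Pumping power P = QΔP = 0.01034·377.7 = 3.905 W = 3.91 W.

P ≈ 3.91 W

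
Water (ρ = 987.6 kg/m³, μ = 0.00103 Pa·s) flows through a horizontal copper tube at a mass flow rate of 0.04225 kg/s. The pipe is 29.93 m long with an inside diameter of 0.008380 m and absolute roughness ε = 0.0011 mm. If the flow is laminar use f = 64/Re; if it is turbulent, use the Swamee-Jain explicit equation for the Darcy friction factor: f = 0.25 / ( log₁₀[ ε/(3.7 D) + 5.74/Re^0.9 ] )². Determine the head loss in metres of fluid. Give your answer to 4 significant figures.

h_f ≈ 3.901 m

A = πD²/4 = π(0.00838)²/4 = 5.515e-05 m²; mean velocity V = ṁ/(ρA) = 0.04225/(987.6 · 5.515e-05) = 0.7757 m/s.
Reynolds number Re = ρVD/μ = 987.6 · 0.7757 · 0.00838 / 0.00103 = 6232.
Re > 4000 → turbulent. Relative roughness ε/D = 1.1e-06/0.00838 = 0.000131. Swamee-Jain: f = 0.25/(log₁₀[0.000131/3.7 + 5.74/6232^0.9])² = 0.25/(log₁₀[3.55e-05 + 0.00221])² = 0.25/(-2.649)² = 0.03562.
Darcy-Weisbach: ΔP = f(L/D)(ρV²/2) = 0.03562·(29.93/0.00838)·(987.6·0.7757²/2) = 0.03562·3572·297.1 = 3.779e+04 Pa.
Head loss h_f = ΔP/(ρg) = 3.779e+04/(987.6·9.81) = 3.901 m.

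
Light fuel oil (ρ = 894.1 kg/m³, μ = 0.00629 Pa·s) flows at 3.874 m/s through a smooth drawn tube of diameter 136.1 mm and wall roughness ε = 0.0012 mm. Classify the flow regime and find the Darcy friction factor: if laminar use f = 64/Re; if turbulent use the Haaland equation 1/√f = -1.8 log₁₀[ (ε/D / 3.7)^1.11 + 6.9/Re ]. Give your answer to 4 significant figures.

f ≈ 0.01897

Re = ρVD/μ = 894.1·3.874·0.1361/0.00629 = 7.495e+04.
Re > 4000 → turbulent. ε/D = 1.2e-06/0.1361 = 8.82e-06; Haaland: 1/√f = -1.8 log₁₀[5.74e-07 + 9.21e-05] = 7.26, so f = 0.01897.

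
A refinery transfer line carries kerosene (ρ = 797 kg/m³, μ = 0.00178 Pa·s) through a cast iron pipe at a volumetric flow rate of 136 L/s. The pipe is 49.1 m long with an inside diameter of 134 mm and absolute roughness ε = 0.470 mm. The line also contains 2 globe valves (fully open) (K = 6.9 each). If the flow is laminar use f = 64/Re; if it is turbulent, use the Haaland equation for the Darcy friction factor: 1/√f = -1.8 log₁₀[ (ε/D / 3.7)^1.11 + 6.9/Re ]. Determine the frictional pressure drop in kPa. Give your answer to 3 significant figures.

Q = 136 L/s = 136/1000 = 0.136 m³/s.
Cross-sectional area A = πD²/4 = π(0.134)²/4 = 0.0141 m²; mean velocity V = Q/A = 0.136/0.0141 = 9.644 m/s.
Reynolds number Re = ρVD/μ = 797 · 9.644 · 0.134 / 0.00178 = 5.786e+05.
Re > 4000 → turbulent. Relative roughness ε/D = 0.00047/0.134 = 0.00351. Haaland: 1/√f = -1.8 log₁₀[(0.00351/3.7)^1.11 + 6.9/5.786e+05] = -1.8 log₁₀[0.000441 + 1.19e-05] = 6.02, so f = 0.0276.
Total minor-loss coefficient ΣK = 2·6.9 = 13.8.
ΔP = [f·L/D + ΣK]·(ρV²/2) = [0.0276·49.1/0.134 + 13.8]·(797·9.644²/2) = [10.11 + 13.8]·3.706e+04 = 8.862e+05 Pa.
ΔP = 8.862e+05 Pa = 886 kPa.

ΔP ≈ 886 kPa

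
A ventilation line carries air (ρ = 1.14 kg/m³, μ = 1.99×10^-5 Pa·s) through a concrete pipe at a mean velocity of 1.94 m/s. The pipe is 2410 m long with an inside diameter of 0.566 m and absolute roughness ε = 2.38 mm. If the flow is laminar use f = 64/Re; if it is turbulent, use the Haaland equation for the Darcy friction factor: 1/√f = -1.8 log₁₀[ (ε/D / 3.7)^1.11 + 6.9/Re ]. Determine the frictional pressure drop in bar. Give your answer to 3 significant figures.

Reynolds number Re = ρVD/μ = 1.14 · 1.94 · 0.566 / 1.99e-05 = 6.29e+04.
Re > 4000 → turbulent. Relative roughness ε/D = 0.00238/0.566 = 0.0042. Haaland: 1/√f = -1.8 log₁₀[(0.0042/3.7)^1.11 + 6.9/6.29e+04] = -1.8 log₁₀[0.000539 + 0.00011] = 5.738, so f = 0.03037.
Darcy-Weisbach: ΔP = f(L/D)(ρV²/2) = 0.03037·(2410/0.566)·(1.14·1.94²/2) = 0.03037·4258·2.145 = 277.4 Pa.
ΔP = 277.4 Pa = 0.00277 bar.

ΔP ≈ 0.00277 bar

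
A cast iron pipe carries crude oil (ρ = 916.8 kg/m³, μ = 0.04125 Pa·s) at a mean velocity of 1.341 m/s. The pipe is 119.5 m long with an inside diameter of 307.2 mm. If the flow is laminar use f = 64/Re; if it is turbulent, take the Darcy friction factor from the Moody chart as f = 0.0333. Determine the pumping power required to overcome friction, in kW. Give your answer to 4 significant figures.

Reynolds number Re = ρVD/μ = 916.8 · 1.341 · 0.3072 / 0.0413 = 9156.
Re > 4000 → turbulent; use the Moody-chart value f = 0.0333.
Darcy-Weisbach: ΔP = f(L/D)(ρV²/2) = 0.0333·(119.5/0.3072)·(916.8·1.341²/2) = 0.0333·389·824.3 = 1.068e+04 Pa.
Q = V·A = 1.341·0.07412 = 0.09939 m³/s.
Pumping power P = QΔP = 0.09939·1.068e+04 = 1061.3 W = 1.061 kW.

P ≈ 1.061 kW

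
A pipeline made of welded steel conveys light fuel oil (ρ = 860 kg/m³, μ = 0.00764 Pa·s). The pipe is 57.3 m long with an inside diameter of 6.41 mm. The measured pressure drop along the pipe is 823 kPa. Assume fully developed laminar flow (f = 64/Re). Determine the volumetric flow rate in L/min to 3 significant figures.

Q ≈ 4.67 L/min

For laminar flow, f = 64/Re with Re = ρVD/μ, so Darcy-Weisbach reduces to ΔP = 32μLV/D². Solving for V: V = ΔP·D²/(32μL) = 8.23e+05·(0.00641)²/(32·0.00764·57.3) = 2.414 m/s.
Check: Re = ρVD/μ = 860·2.414·0.00641/0.00764 = 1742 < 2300, so the laminar assumption holds.
Q = V·A = 2.414·(π/4·0.00641²) = 7.79e-05 m³/s = 4.67 L/min.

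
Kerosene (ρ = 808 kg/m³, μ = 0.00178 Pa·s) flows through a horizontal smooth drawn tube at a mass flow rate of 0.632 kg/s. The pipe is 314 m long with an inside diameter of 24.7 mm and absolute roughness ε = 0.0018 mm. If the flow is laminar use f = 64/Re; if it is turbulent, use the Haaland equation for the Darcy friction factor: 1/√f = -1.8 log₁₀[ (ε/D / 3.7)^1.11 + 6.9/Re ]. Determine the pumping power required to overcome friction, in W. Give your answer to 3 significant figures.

A = πD²/4 = π(0.0247)²/4 = 0.0004792 m²; mean velocity V = ṁ/(ρA) = 0.632/(808 · 0.0004792) = 1.632 m/s.
Reynolds number Re = ρVD/μ = 808 · 1.632 · 0.0247 / 0.00178 = 1.83e+04.
Re > 4000 → turbulent. Relative roughness ε/D = 1.8e-06/0.0247 = 7.29e-05. Haaland: 1/√f = -1.8 log₁₀[(7.29e-05/3.7)^1.11 + 6.9/1.83e+04] = -1.8 log₁₀[5.98e-06 + 0.000377] = 6.15, so f = 0.02644.
Darcy-Weisbach: ΔP = f(L/D)(ρV²/2) = 0.02644·(314/0.0247)·(808·1.632²/2) = 0.02644·1.271e+04·1077 = 3.618e+05 Pa.
Q = ṁ/ρ = 0.632/808 = 0.0007822 m³/s.
Pumping power P = QΔP = 0.0007822·3.618e+05 = 283.0 W = 283 W.

P ≈ 283 W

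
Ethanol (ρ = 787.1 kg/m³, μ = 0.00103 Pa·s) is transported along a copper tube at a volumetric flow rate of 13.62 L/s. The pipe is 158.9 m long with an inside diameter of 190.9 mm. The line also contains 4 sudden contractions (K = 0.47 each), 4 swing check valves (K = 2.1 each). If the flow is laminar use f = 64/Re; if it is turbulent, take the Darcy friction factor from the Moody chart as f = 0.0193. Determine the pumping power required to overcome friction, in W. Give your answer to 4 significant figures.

Q = 13.62 L/s = 13.62/1000 = 0.01362 m³/s.
Cross-sectional area A = πD²/4 = π(0.1909)²/4 = 0.02862 m²; mean velocity V = Q/A = 0.01362/0.02862 = 0.4759 m/s.
Reynolds number Re = ρVD/μ = 787.1 · 0.4759 · 0.1909 / 0.00103 = 6.942e+04.
Re > 4000 → turbulent; use the Moody-chart value f = 0.0193.
Total minor-loss coefficient ΣK = 4·0.47 + 4·2.1 = 10.3.
ΔP = [f·L/D + ΣK]·(ρV²/2) = [0.0193·158.9/0.1909 + 10.3]·(787.1·0.4759²/2) = [16.06 + 10.3]·89.11 = 2348 Pa.
Pumping power P = QΔP = 0.01362·2348 = 31.976 W = 31.98 W.

P ≈ 31.98 W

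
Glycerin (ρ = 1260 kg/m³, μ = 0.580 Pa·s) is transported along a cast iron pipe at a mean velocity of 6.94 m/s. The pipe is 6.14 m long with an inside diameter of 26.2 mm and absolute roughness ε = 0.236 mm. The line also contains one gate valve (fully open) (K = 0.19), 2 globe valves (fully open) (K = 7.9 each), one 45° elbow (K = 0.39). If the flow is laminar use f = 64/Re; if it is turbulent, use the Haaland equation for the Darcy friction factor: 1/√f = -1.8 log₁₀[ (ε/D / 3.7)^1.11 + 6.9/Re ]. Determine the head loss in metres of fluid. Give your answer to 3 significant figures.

h_f ≈ 133 m

Reynolds number Re = ρVD/μ = 1260 · 6.94 · 0.0262 / 0.58 = 395.
Re < 2300 → laminar flow, so f = 64/Re = 64/395 = 0.162 (the turbulent correlation is not needed).
Total minor-loss coefficient ΣK = 1·0.19 + 2·7.9 + 1·0.39 = 16.4.
ΔP = [f·L/D + ΣK]·(ρV²/2) = [0.162·6.14/0.0262 + 16.4]·(1260·6.94²/2) = [37.97 + 16.4]·3.034e+04 = 1.649e+06 Pa.
Head loss h_f = ΔP/(ρg) = 1.649e+06/(1260·9.81) = 133 m.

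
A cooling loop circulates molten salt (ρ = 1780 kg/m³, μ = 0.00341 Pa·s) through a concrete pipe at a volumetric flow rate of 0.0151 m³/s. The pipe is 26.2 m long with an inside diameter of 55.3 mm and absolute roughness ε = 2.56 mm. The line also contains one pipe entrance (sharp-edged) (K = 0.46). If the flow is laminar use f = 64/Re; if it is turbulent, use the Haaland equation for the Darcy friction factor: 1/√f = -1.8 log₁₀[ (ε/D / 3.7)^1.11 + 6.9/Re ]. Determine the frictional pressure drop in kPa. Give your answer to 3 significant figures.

Cross-sectional area A = πD²/4 = π(0.0553)²/4 = 0.002402 m²; mean velocity V = Q/A = 0.0151/0.002402 = 6.287 m/s.
Reynolds number Re = ρVD/μ = 1780 · 6.287 · 0.0553 / 0.00341 = 1.815e+05.
Re > 4000 → turbulent. Relative roughness ε/D = 0.00256/0.0553 = 0.0463. Haaland: 1/√f = -1.8 log₁₀[(0.0463/3.7)^1.11 + 6.9/1.815e+05] = -1.8 log₁₀[0.00773 + 3.8e-05] = 3.798, so f = 0.06933.
Total minor-loss coefficient ΣK = 1·0.46 = 0.46.
ΔP = [f·L/D + ΣK]·(ρV²/2) = [0.06933·26.2/0.0553 + 0.46]·(1780·6.287²/2) = [32.85 + 0.46]·3.518e+04 = 1.172e+06 Pa.
ΔP = 1.172e+06 Pa = 1170 kPa.

ΔP ≈ 1170 kPa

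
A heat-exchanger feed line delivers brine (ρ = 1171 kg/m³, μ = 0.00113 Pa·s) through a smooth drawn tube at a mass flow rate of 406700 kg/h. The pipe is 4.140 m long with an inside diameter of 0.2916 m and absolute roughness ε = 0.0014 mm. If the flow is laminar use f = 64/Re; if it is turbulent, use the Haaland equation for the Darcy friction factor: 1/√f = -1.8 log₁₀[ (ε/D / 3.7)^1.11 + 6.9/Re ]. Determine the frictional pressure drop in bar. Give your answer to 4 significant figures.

ΔP ≈ 0.002330 bar

ṁ = 406700 kg/h = 406700/3600 = 113 kg/s.
A = πD²/4 = π(0.2916)²/4 = 0.06678 m²; mean velocity V = ṁ/(ρA) = 113/(1171 · 0.06678) = 1.445 m/s.
Reynolds number Re = ρVD/μ = 1171 · 1.445 · 0.2916 / 0.00113 = 4.365e+05.
Re > 4000 → turbulent. Relative roughness ε/D = 1.4e-06/0.2916 = 4.8e-06. Haaland: 1/√f = -1.8 log₁₀[(4.8e-06/3.7)^1.11 + 6.9/4.365e+05] = -1.8 log₁₀[2.92e-07 + 1.58e-05] = 8.628, so f = 0.01343.
Darcy-Weisbach: ΔP = f(L/D)(ρV²/2) = 0.01343·(4.14/0.2916)·(1171·1.445²/2) = 0.01343·14.2·1222 = 233 Pa.
ΔP = 233 Pa = 0.002330 bar.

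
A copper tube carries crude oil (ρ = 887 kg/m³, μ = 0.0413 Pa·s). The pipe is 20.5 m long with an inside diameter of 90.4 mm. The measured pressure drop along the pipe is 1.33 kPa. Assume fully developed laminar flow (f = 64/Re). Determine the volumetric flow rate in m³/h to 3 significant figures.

Q ≈ 9.27 m³/h

For laminar flow, f = 64/Re with Re = ρVD/μ, so Darcy-Weisbach reduces to ΔP = 32μLV/D². Solving for V: V = ΔP·D²/(32μL) = 1330·(0.0904)²/(32·0.0413·20.5) = 0.4012 m/s.
Check: Re = ρVD/μ = 887·0.4012·0.0904/0.0413 = 778.9 < 2300, so the laminar assumption holds.
Q = V·A = 0.4012·(π/4·0.0904²) = 0.002575 m³/s = 9.27 m³/h.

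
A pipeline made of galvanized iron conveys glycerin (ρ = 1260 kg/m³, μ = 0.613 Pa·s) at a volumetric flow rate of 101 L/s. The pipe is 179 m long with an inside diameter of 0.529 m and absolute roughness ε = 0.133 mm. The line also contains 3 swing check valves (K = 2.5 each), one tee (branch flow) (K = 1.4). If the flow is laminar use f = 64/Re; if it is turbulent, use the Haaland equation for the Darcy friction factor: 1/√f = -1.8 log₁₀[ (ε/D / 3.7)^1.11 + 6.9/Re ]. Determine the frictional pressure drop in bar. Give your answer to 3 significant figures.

Q = 101 L/s = 101/1000 = 0.101 m³/s.
Cross-sectional area A = πD²/4 = π(0.529)²/4 = 0.2198 m²; mean velocity V = Q/A = 0.101/0.2198 = 0.4595 m/s.
Reynolds number Re = ρVD/μ = 1260 · 0.4595 · 0.529 / 0.613 = 499.7.
Re < 2300 → laminar flow, so f = 64/Re = 64/499.7 = 0.1281 (the turbulent correlation is not needed).
Total minor-loss coefficient ΣK = 3·2.5 + 1·1.4 = 8.9.
ΔP = [f·L/D + ΣK]·(ρV²/2) = [0.1281·179/0.529 + 8.9]·(1260·0.4595²/2) = [43.34 + 8.9]·133 = 6950 Pa.
ΔP = 6950 Pa = 0.0695 bar.

ΔP ≈ 0.0695 bar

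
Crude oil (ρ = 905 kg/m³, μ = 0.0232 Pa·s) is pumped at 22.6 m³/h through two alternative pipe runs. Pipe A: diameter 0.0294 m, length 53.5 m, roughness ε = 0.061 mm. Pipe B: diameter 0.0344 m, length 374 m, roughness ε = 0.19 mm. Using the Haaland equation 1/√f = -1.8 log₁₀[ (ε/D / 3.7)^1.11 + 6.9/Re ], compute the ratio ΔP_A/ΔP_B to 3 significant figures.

Pipe A: V = Q/A = 0.006278/0.0006789 = 9.247 m/s; Re = 1.061e+04; ε/D = 0.00207; Haaland → f = 0.03324; ΔP_A = f(L/D)(ρV²/2) = 2.34e+06 Pa.
Pipe B: V = Q/A = 0.006278/0.0009294 = 6.755 m/s; Re = 9064; ε/D = 0.00552; Haaland → f = 0.03863; ΔP_B = f(L/D)(ρV²/2) = 8.671e+06 Pa.
ΔP_A/ΔP_B = 2.34e+06/8.671e+06 = 0.270.

ΔP_A/ΔP_B ≈ 0.270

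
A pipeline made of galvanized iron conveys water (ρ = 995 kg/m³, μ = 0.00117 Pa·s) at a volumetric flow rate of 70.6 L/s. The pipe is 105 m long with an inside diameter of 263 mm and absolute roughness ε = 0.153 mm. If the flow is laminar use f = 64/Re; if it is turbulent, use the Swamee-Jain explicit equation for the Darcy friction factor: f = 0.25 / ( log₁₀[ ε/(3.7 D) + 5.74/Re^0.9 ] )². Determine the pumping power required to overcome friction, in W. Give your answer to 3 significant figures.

Q = 70.6 L/s = 70.6/1000 = 0.0706 m³/s.
Cross-sectional area A = πD²/4 = π(0.263)²/4 = 0.05433 m²; mean velocity V = Q/A = 0.0706/0.05433 = 1.3 m/s.
Reynolds number Re = ρVD/μ = 995 · 1.3 · 0.263 / 0.00117 = 2.907e+05.
Re > 4000 → turbulent. Relative roughness ε/D = 0.000153/0.263 = 0.000582. Swamee-Jain: f = 0.25/(log₁₀[0.000582/3.7 + 5.74/2.907e+05^0.9])² = 0.25/(log₁₀[0.000157 + 6.95e-05])² = 0.25/(-3.645)² = 0.01882.
Darcy-Weisbach: ΔP = f(L/D)(ρV²/2) = 0.01882·(105/0.263)·(995·1.3²/2) = 0.01882·399.2·840.2 = 6314 Pa.
Pumping power P = QΔP = 0.0706·6314 = 445.8 W = 446 W.

P ≈ 446 W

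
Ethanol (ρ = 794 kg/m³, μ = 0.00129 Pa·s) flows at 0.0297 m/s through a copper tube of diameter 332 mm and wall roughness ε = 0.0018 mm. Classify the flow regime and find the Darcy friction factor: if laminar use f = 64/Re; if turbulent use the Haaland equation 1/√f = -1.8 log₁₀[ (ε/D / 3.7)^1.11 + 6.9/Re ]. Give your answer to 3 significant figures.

Re = ρVD/μ = 794·0.0297·0.332/0.00129 = 6069.
Re > 4000 → turbulent. ε/D = 1.8e-06/0.332 = 5.42e-06; Haaland: 1/√f = -1.8 log₁₀[3.34e-07 + 0.00114] = 5.299, so f = 0.03561.

f ≈ 0.0356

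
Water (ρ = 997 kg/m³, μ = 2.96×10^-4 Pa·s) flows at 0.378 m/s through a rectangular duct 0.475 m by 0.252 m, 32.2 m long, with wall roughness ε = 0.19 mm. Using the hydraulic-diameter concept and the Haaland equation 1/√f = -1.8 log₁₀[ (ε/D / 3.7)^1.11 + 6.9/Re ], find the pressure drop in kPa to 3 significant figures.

Hydraulic diameter D_h = 4A/P = 4·(0.475·0.252)/(2·(0.475+0.252)) = 0.4788/1.454 = 0.3293 m.
Re = ρVD_h/μ = 997·0.378·0.3293/0.000296 = 4.193e+05.
ε/D_h = 0.00019/0.3293 = 0.000577; Haaland gives 1/√f = -1.8 log₁₀[5.95e-05+1.65e-05] = 7.415, so f = 0.01819.
ΔP = f(L/D_h)(ρV²/2) = 0.01819·32.2/0.3293·71.23 = 126.7 Pa.
ΔP = 0.127 kPa.

ΔP ≈ 0.127 kPa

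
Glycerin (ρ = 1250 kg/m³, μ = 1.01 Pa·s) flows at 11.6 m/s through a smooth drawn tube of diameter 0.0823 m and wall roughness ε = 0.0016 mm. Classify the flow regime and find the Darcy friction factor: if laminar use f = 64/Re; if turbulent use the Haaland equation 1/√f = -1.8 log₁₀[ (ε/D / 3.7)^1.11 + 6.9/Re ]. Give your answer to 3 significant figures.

f ≈ 0.0542

Re = ρVD/μ = 1250·11.6·0.0823/1.01 = 1182.
Re < 2300 → laminar, so f = 64/Re = 0.05417 (roughness is irrelevant in laminar flow).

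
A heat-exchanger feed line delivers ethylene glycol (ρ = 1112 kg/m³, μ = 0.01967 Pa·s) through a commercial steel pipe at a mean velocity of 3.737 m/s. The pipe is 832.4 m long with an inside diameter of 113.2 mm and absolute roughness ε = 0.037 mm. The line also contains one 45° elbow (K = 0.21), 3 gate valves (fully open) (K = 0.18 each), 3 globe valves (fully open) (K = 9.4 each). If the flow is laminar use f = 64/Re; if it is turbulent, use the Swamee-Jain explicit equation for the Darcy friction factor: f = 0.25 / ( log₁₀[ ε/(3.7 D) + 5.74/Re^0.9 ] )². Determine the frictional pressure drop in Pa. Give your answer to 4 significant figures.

Reynolds number Re = ρVD/μ = 1112 · 3.737 · 0.1132 / 0.0197 = 2.391e+04.
Re > 4000 → turbulent. Relative roughness ε/D = 3.7e-05/0.1132 = 0.000327. Swamee-Jain: f = 0.25/(log₁₀[0.000327/3.7 + 5.74/2.391e+04^0.9])² = 0.25/(log₁₀[8.83e-05 + 0.000658])² = 0.25/(-3.127)² = 0.02556.
Total minor-loss coefficient ΣK = 1·0.21 + 3·0.18 + 3·9.4 = 29.
ΔP = [f·L/D + ΣK]·(ρV²/2) = [0.02556·832.4/0.1132 + 29]·(1112·3.737²/2) = [188 + 29]·7765 = 1.684e+06 Pa.

ΔP ≈ 1684000 Pa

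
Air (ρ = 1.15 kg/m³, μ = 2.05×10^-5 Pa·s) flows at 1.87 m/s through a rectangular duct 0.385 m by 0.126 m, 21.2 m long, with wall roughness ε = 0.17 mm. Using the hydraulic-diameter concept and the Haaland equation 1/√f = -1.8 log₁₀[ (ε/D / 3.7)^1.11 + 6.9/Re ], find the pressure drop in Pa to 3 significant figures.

ΔP ≈ 6.16 Pa

Hydraulic diameter D_h = 4A/P = 4·(0.385·0.126)/(2·(0.385+0.126)) = 0.194/1.022 = 0.1899 m.
Re = ρVD_h/μ = 1.15·1.87·0.1899/2.05e-05 = 1.992e+04.
ε/D_h = 0.00017/0.1899 = 0.000895; Haaland gives 1/√f = -1.8 log₁₀[9.68e-05+0.000346] = 6.036, so f = 0.02745.
ΔP = f(L/D_h)(ρV²/2) = 0.02745·21.2/0.1899·2.011 = 6.162 Pa.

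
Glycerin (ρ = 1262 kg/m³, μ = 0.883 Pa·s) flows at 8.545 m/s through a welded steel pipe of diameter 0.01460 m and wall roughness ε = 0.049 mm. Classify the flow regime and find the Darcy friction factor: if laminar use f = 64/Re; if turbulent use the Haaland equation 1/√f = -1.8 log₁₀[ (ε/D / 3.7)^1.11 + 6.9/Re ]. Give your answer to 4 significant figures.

Re = ρVD/μ = 1262·8.545·0.0146/0.883 = 178.3.
Re < 2300 → laminar, so f = 64/Re = 0.3589 (roughness is irrelevant in laminar flow).

f ≈ 0.3589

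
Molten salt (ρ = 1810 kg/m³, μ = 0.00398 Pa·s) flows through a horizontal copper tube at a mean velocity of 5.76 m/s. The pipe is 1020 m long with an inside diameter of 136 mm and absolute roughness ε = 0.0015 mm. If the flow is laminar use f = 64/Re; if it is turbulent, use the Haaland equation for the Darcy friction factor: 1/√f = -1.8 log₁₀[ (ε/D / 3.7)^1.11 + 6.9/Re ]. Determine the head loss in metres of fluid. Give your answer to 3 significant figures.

Reynolds number Re = ρVD/μ = 1810 · 5.76 · 0.136 / 0.00398 = 3.563e+05.
Re > 4000 → turbulent. Relative roughness ε/D = 1.5e-06/0.136 = 1.1e-05. Haaland: 1/√f = -1.8 log₁₀[(1.1e-05/3.7)^1.11 + 6.9/3.563e+05] = -1.8 log₁₀[7.35e-07 + 1.94e-05] = 8.454, so f = 0.01399.
Darcy-Weisbach: ΔP = f(L/D)(ρV²/2) = 0.01399·(1020/0.136)·(1810·5.76²/2) = 0.01399·7500·3.003e+04 = 3.151e+06 Pa.
Head loss h_f = ΔP/(ρg) = 3.151e+06/(1810·9.81) = 177 m.

h_f ≈ 177 m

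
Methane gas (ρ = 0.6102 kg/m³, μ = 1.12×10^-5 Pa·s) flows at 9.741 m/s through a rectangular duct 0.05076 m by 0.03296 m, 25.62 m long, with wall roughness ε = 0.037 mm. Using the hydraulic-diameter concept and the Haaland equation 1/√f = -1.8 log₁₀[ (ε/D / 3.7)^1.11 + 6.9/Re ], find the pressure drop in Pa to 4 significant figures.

Hydraulic diameter D_h = 4A/P = 4·(0.05076·0.03296)/(2·(0.05076+0.03296)) = 0.006692/0.1674 = 0.03997 m.
Re = ρVD_h/μ = 0.6102·9.741·0.03997/1.12e-05 = 2.121e+04.
ε/D_h = 3.7e-05/0.03997 = 0.000926; Haaland gives 1/√f = -1.8 log₁₀[0.0001+0.000325] = 6.067, so f = 0.02716.
ΔP = f(L/D_h)(ρV²/2) = 0.02716·25.62/0.03997·28.95 = 504.1 Pa.

ΔP ≈ 504.1 Pa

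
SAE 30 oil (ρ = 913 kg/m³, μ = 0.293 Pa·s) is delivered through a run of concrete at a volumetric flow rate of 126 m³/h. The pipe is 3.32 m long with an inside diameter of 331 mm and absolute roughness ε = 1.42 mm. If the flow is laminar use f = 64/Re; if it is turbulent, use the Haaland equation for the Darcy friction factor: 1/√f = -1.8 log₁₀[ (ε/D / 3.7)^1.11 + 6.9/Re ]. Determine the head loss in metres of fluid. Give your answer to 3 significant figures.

Q = 126 m³/h = 126/3600 = 0.035 m³/s.
Cross-sectional area A = πD²/4 = π(0.331)²/4 = 0.08605 m²; mean velocity V = Q/A = 0.035/0.08605 = 0.4067 m/s.
Reynolds number Re = ρVD/μ = 913 · 0.4067 · 0.331 / 0.293 = 419.5.
Re < 2300 → laminar flow, so f = 64/Re = 64/419.5 = 0.1526 (the turbulent correlation is not needed).
Darcy-Weisbach: ΔP = f(L/D)(ρV²/2) = 0.1526·(3.32/0.331)·(913·0.4067²/2) = 0.1526·10.03·75.52 = 115.6 Pa.
Head loss h_f = ΔP/(ρg) = 115.6/(913·9.81) = 0.0129 m.

h_f ≈ 0.0129 m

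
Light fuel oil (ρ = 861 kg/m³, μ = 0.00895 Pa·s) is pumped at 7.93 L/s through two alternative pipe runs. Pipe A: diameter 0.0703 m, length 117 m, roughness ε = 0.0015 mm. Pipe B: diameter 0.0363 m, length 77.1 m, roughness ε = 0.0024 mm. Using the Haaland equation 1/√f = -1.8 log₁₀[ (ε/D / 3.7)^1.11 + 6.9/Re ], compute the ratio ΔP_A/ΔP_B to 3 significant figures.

ΔP_A/ΔP_B ≈ 0.0655

Pipe A: V = Q/A = 0.00793/0.003882 = 2.043 m/s; Re = 1.382e+04; ε/D = 2.13e-05; Haaland → f = 0.02834; ΔP_A = f(L/D)(ρV²/2) = 8.475e+04 Pa.
Pipe B: V = Q/A = 0.00793/0.001035 = 7.662 m/s; Re = 2.676e+04; ε/D = 6.61e-05; Haaland → f = 0.02409; ΔP_B = f(L/D)(ρV²/2) = 1.293e+06 Pa.
ΔP_A/ΔP_B = 8.475e+04/1.293e+06 = 0.0655.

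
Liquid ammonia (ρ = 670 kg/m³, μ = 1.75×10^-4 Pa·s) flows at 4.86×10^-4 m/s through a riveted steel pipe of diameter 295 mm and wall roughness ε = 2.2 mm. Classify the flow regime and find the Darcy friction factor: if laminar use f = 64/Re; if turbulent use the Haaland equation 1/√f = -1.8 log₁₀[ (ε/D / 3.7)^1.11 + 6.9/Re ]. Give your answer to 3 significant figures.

f ≈ 0.117

Re = ρVD/μ = 670·0.000486·0.295/0.000175 = 548.9.
Re < 2300 → laminar, so f = 64/Re = 0.1166 (roughness is irrelevant in laminar flow).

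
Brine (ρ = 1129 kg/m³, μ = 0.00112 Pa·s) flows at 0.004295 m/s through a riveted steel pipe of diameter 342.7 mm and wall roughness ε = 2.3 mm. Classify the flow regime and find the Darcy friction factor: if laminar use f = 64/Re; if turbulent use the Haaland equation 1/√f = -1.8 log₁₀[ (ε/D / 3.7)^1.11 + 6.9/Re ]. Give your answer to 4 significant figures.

f ≈ 0.04313

Re = ρVD/μ = 1129·0.004295·0.3427/0.00112 = 1484.
Re < 2300 → laminar, so f = 64/Re = 0.04313 (roughness is irrelevant in laminar flow).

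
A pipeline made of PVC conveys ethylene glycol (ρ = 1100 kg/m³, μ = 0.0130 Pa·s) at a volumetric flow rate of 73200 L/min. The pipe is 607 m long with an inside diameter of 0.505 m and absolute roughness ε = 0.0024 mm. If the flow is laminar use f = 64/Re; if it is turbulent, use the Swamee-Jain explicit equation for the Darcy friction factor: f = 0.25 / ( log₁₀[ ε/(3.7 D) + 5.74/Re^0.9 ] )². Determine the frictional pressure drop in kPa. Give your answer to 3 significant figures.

ΔP ≈ 363 kPa

Q = 73200 L/min = 73200/60000 = 1.22 m³/s.
Cross-sectional area A = πD²/4 = π(0.505)²/4 = 0.2003 m²; mean velocity V = Q/A = 1.22/0.2003 = 6.091 m/s.
Reynolds number Re = ρVD/μ = 1100 · 6.091 · 0.505 / 0.013 = 2.603e+05.
Re > 4000 → turbulent. Relative roughness ε/D = 2.4e-06/0.505 = 4.75e-06. Swamee-Jain: f = 0.25/(log₁₀[4.75e-06/3.7 + 5.74/2.603e+05^0.9])² = 0.25/(log₁₀[1.28e-06 + 7.67e-05])² = 0.25/(-4.108)² = 0.01482.
Darcy-Weisbach: ΔP = f(L/D)(ρV²/2) = 0.01482·(607/0.505)·(1100·6.091²/2) = 0.01482·1202·2.041e+04 = 3.634e+05 Pa.
ΔP = 3.634e+05 Pa = 363 kPa.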